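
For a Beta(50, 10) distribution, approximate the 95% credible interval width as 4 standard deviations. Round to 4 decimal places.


Variance of Beta(a,b) = ab / ((a+b)^2 * (a+b+1))
= 50*10 / ((60)^2 * 61)
= 0.0023
SD = sqrt(0.0023) = 0.0477
Width = 4 * SD = 0.1909

0.1909


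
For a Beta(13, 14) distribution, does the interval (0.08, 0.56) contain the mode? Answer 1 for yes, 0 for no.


Mode of Beta(a,b) = (a-1)/(a+b-2)
= (13-1)/(13+14-2) = 0.48
Check: 0.08 <= 0.48 <= 0.56?
Result: 1

1


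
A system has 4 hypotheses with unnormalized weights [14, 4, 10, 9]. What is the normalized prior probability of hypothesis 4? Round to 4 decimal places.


The normalized prior is the weight divided by the total.
Total weight = 37
P(H4) = 9 / 37 = 0.2432

0.2432


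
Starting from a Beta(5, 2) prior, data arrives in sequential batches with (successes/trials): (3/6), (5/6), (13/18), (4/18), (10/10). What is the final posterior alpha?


In sequential Bayesian updating, we sum all successes.
Total successes = 35
Final alpha = 5 + 35 = 40

40


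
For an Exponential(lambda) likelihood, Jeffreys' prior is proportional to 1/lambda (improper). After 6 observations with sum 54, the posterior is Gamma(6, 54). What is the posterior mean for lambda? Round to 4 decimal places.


Posterior = Gamma(n, sum_x) = Gamma(6, 54)
Posterior mean = shape/rate = 6/54
= 0.1111

0.1111


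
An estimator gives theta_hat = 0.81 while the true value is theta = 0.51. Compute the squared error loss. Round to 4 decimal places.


The squared error loss is (theta_hat - theta)^2
= (0.81 - 0.51)^2
= (0.3)^2 = 0.09

0.09


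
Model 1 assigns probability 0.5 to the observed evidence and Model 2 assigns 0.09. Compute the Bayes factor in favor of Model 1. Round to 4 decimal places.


BF = P(data|M1) / P(data|M2)
= 0.5 / 0.09 = 5.5556

5.5556


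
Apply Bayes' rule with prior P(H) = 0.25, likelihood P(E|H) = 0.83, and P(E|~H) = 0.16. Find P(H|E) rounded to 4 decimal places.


Step 1: Compute marginal P(E) = P(E|H)P(H) + P(E|~H)P(~H)
= 0.83*0.25 + 0.16*0.75 = 0.3275
Step 2: P(H|E) = P(E|H)P(H)/P(E) = 0.2075/0.3275
= 0.6336

0.6336


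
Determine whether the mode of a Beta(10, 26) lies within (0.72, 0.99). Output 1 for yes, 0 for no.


First find the mode: (a-1)/(a+b-2) = 0.2647
Is 0.2647 in (0.72, 0.99)? 0

0


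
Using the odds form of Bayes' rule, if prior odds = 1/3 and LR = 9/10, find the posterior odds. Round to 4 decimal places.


Bayes' rule in odds form: posterior odds = prior odds * LR
= (1 * 9) / (3 * 10)
= 9/30 = 0.3

0.3


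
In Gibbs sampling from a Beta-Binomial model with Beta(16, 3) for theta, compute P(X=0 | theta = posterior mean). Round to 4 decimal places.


Posterior mean = alpha/(alpha+beta) = 16/19 = 0.8421
P(X=0|theta=mean) = 1 - theta = 0.1579

0.1579


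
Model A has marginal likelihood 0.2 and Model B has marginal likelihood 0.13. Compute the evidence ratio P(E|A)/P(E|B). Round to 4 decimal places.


Evidence ratio = P(E|A) / P(E|B)
= 0.2 / 0.13
= 1.5385

1.5385


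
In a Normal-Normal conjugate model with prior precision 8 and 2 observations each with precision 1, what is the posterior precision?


Posterior precision = prior precision + n * observation precision
= 8 + 2 * 1
= 8 + 2 = 10

10


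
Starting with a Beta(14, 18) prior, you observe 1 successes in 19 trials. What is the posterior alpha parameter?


For a Beta-Binomial conjugate model:
Posterior alpha = prior alpha + number of successes
= 14 + 1 = 15

15


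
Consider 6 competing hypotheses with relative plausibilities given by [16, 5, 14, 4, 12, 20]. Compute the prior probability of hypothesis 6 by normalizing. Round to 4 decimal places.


Sum of weights = 16 + 5 + 14 + 4 + 12 + 20 = 71
Normalized prior for H6 = 20 / 71
= 0.2817

0.2817


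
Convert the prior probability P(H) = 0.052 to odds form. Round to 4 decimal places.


P(not H) = 1 - 0.052 = 0.948
Odds = 0.052 / 0.948 = 0.0549

0.0549


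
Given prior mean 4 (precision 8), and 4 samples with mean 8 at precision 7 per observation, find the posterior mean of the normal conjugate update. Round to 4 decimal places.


The posterior mean is a precision-weighted average of prior and data.
Post. prec. = 8 + 28 = 36
Post. mean = (32 + 224)/36 = 256/36 = 7.1111

7.1111


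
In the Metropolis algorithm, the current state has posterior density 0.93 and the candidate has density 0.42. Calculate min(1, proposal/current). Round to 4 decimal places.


Ratio = 0.42/0.93 = 0.4516
Acceptance probability = min(1, 0.4516)
= 0.4516

0.4516


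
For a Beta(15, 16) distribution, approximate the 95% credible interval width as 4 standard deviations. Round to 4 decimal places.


Variance of Beta(a,b) = ab / ((a+b)^2 * (a+b+1))
= 15*16 / ((31)^2 * 32)
= 0.0078
SD = sqrt(0.0078) = 0.0883
Width = 4 * SD = 0.3534

0.3534


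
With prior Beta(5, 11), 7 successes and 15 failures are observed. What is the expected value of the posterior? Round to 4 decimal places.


Posterior = Beta(12, 26)
E[theta] = alpha/(alpha+beta)
= 12/38 = 0.3158

0.3158


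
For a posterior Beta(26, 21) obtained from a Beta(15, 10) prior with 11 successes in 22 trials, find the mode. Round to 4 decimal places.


Mode = (alpha - 1) / (alpha + beta - 2)
= 25 / 45
= 0.5556

0.5556


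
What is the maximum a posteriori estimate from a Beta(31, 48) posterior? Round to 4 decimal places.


The MAP estimate equals the mode of the distribution.
Mode of Beta(a,b) = (a-1)/(a+b-2)
= 30/77
= 0.3896

0.3896


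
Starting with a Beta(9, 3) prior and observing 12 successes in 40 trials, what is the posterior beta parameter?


Posterior beta = prior beta + failures
Failures = 40 - 12 = 28
beta_post = 3 + 28 = 31

31


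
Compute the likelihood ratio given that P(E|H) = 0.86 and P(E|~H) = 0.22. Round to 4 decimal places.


LR = P(E|H) / P(E|~H)
= 0.86 / 0.22 = 3.9091

3.9091


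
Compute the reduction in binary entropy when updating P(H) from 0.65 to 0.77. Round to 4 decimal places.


H_before = -p*log2(p) - (1-p)*log2(1-p) for p=0.65: 0.9341
H_after for p=0.77: 0.778
Reduction = 0.9341 - 0.778 = 0.1561

0.1561


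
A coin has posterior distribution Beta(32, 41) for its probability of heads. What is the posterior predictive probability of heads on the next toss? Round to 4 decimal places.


Posterior predictive = E[theta] = alpha/(alpha+beta)
= 32/73
= 0.4384

0.4384


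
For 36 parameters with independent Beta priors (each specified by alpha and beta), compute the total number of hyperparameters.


A Beta prior has 2 hyperparameters per parameter.
Total = 36 * 2 = 72

72


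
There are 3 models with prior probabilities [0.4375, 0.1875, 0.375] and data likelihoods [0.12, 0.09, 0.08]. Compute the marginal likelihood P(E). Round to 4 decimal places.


P(E) = sum over models of P(M_i) * P(E|M_i)
= 0.4375*0.12 + 0.1875*0.09 + 0.375*0.08
= 0.0994

0.0994


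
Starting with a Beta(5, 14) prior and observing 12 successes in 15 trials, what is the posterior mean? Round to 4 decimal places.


Posterior parameters: alpha = 5 + 12 = 17
beta = 14 + 3 = 17
Posterior mean = alpha / (alpha + beta) = 17 / 34
= 0.5

0.5


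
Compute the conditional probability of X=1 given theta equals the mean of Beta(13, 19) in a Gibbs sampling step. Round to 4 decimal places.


Mean of Beta(13, 19) = 0.4062
P(X=1 | theta=0.4062) = 0.4062

0.4062


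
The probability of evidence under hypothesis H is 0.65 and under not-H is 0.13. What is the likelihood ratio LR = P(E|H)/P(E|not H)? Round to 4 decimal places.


LR = 0.65 / 0.13
= 5.0

5.0


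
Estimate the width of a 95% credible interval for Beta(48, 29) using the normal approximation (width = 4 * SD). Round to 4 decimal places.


For Beta(a,b): Var = ab/((a+b)^2(a+b+1))
Var = 0.003, SD = 0.0549
Approximate 95% CI width = 4 * 0.0549 = 0.2195

0.2195


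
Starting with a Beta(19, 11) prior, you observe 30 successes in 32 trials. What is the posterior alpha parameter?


For a Beta-Binomial conjugate model:
Posterior alpha = prior alpha + number of successes
= 19 + 30 = 49

49


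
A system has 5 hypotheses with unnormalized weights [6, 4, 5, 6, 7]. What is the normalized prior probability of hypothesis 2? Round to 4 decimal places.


The normalized prior is the weight divided by the total.
Total weight = 28
P(H2) = 4 / 28 = 0.1429

0.1429


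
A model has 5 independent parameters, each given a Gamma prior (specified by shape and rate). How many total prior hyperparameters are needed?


Each Gamma prior needs 2 hyperparameters (shape and rate).
Total = 2 * 5 = 10

10


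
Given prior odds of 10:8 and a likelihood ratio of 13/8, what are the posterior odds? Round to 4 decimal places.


Posterior odds = prior odds * LR
Prior odds = 10/8 = 1.25
LR = 13/8 = 1.625
Posterior odds = 1.25 * 1.625 = 2.0312

2.0312


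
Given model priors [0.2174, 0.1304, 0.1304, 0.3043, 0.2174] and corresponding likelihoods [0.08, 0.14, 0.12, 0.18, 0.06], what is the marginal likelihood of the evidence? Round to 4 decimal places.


P(E) = sum_i P(M_i) P(E|M_i)
= 0.0174 + 0.0183 + 0.0156 + 0.0548 + 0.013
= 0.1191

0.1191


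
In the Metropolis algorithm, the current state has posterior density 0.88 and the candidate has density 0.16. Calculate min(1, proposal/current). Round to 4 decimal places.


Ratio = 0.16/0.88 = 0.1818
Acceptance probability = min(1, 0.1818)
= 0.1818

0.1818


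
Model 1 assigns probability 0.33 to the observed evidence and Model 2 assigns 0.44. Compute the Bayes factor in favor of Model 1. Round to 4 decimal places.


BF = P(data|M1) / P(data|M2)
= 0.33 / 0.44 = 0.75

0.75


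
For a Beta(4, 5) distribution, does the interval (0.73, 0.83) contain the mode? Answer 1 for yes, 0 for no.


Mode of Beta(a,b) = (a-1)/(a+b-2)
= (4-1)/(4+5-2) = 0.4286
Check: 0.73 <= 0.4286 <= 0.83?
Result: 0

0


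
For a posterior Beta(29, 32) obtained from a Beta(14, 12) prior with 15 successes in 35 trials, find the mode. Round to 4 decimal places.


Mode = (alpha - 1) / (alpha + beta - 2)
= 28 / 59
= 0.4746

0.4746


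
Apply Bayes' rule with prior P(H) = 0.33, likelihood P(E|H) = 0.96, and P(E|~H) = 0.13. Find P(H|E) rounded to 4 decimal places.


Step 1: Compute marginal P(E) = P(E|H)P(H) + P(E|~H)P(~H)
= 0.96*0.33 + 0.13*0.67 = 0.4039
Step 2: P(H|E) = P(E|H)P(H)/P(E) = 0.3168/0.4039
= 0.7844

0.7844


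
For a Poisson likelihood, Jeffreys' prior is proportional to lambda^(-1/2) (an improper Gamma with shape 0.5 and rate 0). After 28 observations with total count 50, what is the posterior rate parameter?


Jeffreys' prior for Poisson is proportional to lambda^(-1/2).
Posterior is Gamma(0.5 + S, 0 + n) = Gamma(0.5 + 50, 28).
Posterior rate = 0 + n = 28

28.0


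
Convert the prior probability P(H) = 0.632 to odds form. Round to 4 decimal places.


P(not H) = 1 - 0.632 = 0.368
Odds = 0.632 / 0.368 = 1.7174

1.7174


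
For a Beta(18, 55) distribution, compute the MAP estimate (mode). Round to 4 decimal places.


MAP = mode = (a-1)/(a+b-2)
= (18-1)/(18+55-2)
= 17/71 = 0.2394

0.2394


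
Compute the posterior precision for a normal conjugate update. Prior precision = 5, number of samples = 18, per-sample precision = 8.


tau_post = tau_0 + n * tau
= 5 + 18 * 8 = 149

149


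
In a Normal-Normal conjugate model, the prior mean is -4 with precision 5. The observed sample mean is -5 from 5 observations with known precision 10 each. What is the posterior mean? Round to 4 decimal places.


Posterior precision = tau0 + n*tau = 5 + 5*10 = 55
Posterior mean = (tau0*mu0 + n*tau*xbar) / posterior_precision
= (5*-4 + 5*10*-5) / 55
= -270 / 55 = -4.9091

-4.9091


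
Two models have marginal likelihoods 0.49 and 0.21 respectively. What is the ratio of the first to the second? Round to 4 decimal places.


Evidence ratio = 0.49 / 0.21
= 2.3333

2.3333


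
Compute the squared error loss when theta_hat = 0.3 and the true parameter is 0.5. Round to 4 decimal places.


L = (theta_hat - theta_true)^2
= (0.3 - 0.5)^2
= -0.2^2 = 0.04

0.04


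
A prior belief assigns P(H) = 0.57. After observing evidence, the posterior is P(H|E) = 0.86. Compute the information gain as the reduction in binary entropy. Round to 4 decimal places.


H(prior) = -0.57*log2(0.57) - 0.43*log2(0.43)
= 0.9858
H(post) = -0.86*log2(0.86) - 0.14*log2(0.14)
= 0.5842
IG = 0.9858 - 0.5842 = 0.4016

0.4016


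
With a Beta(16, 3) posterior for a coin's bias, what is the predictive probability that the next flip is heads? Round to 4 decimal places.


The predictive probability equals the posterior mean.
P(next = heads) = alpha / (alpha + beta)
= 16 / 19 = 0.8421

0.8421


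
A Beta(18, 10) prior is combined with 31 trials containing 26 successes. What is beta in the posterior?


In conjugate updating:
beta_posterior = beta_prior + (n - k)
= 10 + (31 - 26)
= 10 + 5 = 15

15


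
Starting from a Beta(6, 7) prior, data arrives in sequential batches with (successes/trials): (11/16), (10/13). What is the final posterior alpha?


In sequential Bayesian updating, we sum all successes.
Total successes = 21
Final alpha = 6 + 21 = 27

27


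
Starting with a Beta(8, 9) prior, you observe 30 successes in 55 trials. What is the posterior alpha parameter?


For a Beta-Binomial conjugate model:
Posterior alpha = prior alpha + number of successes
= 8 + 30 = 38

38


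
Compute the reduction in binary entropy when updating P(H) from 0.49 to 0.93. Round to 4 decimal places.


H_before = -p*log2(p) - (1-p)*log2(1-p) for p=0.49: 0.9997
H_after for p=0.93: 0.3659
Reduction = 0.9997 - 0.3659 = 0.6338

0.6338


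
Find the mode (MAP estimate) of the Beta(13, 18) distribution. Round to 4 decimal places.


For Beta(a,b) with a,b > 1:
Mode = (a-1)/(a+b-2) = (13-1)/(31-2)
= 12/29 = 0.4138

0.4138


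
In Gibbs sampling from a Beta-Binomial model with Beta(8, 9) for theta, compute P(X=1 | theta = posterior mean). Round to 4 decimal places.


Posterior mean = alpha/(alpha+beta) = 8/17 = 0.4706
P(X=1|theta=mean) = theta = 0.4706

0.4706


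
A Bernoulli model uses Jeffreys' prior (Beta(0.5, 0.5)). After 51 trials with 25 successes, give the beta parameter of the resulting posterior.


Posterior = Beta(prior_alpha + successes, prior_beta + failures)
= Beta(0.5 + 25, 0.5 + 26)
Posterior beta = 0.5 + (n - k) = 0.5 + 26 = 26.5

26.5


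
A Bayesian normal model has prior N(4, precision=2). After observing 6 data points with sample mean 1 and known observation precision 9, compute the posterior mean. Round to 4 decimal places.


Posterior mean = (prior_precision * prior_mean + n * data_precision * data_mean) / (prior_precision + n * data_precision)
Numerator = 2*4 + 6*9*1 = 62
Denominator = 2 + 6*9 = 56
Posterior mean = 1.1071

1.1071


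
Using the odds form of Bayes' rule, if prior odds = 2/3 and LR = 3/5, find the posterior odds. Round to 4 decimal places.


Bayes' rule in odds form: posterior odds = prior odds * LR
= (2 * 3) / (3 * 5)
= 6/15 = 0.4

0.4


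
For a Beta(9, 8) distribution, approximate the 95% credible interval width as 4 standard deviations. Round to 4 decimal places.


Variance of Beta(a,b) = ab / ((a+b)^2 * (a+b+1))
= 9*8 / ((17)^2 * 18)
= 0.0138
SD = sqrt(0.0138) = 0.1176
Width = 4 * SD = 0.4706

0.4706


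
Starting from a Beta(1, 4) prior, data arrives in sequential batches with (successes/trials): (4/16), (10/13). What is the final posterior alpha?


In sequential Bayesian updating, we sum all successes.
Total successes = 14
Final alpha = 1 + 14 = 15

15


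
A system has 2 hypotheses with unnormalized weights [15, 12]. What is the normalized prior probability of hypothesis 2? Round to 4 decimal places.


The normalized prior is the weight divided by the total.
Total weight = 27
P(H2) = 12 / 27 = 0.4444

0.4444


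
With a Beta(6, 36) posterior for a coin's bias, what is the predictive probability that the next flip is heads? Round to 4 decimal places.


The predictive probability equals the posterior mean.
P(next = heads) = alpha / (alpha + beta)
= 6 / 42 = 0.1429

0.1429


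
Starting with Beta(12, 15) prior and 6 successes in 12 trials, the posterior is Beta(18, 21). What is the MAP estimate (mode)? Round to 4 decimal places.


The mode of Beta(a, b) when a > 1 and b > 1 is (a-1)/(a+b-2)
= (18 - 1) / (18 + 21 - 2)
= 17 / 37
= 0.4595

0.4595


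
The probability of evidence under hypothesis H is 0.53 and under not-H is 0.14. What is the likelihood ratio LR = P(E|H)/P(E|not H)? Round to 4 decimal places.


LR = 0.53 / 0.14
= 3.7857

3.7857


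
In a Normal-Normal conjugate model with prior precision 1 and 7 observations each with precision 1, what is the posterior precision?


Posterior precision = prior precision + n * observation precision
= 1 + 7 * 1
= 1 + 7 = 8

8


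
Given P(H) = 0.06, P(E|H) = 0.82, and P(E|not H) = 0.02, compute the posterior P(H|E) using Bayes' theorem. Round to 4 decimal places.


By Bayes' theorem: P(H|E) = P(E|H)*P(H) / P(E)
P(E) = P(E|H)*P(H) + P(E|not H)*P(not H)
P(E) = 0.82*0.06 + 0.02*0.94 = 0.068
P(H|E) = 0.82*0.06 / 0.068 = 0.7235

0.7235


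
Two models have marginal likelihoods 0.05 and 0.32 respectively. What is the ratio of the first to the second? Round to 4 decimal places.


Evidence ratio = 0.05 / 0.32
= 0.1562

0.1562


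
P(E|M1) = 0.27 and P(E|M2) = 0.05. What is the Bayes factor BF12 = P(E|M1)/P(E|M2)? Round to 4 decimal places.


Bayes factor BF12 = P(E|M1) / P(E|M2)
= 0.27 / 0.05
= 5.4

5.4


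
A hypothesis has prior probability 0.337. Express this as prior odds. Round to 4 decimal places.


Odds = P(H) / P(not H) = 0.337 / 0.663
= 0.5083

0.5083


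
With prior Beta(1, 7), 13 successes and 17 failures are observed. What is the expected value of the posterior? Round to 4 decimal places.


Posterior = Beta(14, 24)
E[theta] = alpha/(alpha+beta)
= 14/38 = 0.3684

0.3684


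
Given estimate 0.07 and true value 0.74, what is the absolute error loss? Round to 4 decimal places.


Absolute error = |estimate - true|
= |-0.67| = 0.67

0.67


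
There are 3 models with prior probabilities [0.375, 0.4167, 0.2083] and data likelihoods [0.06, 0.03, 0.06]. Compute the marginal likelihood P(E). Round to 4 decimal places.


P(E) = sum over models of P(M_i) * P(E|M_i)
= 0.375*0.06 + 0.4167*0.03 + 0.2083*0.06
= 0.0475

0.0475


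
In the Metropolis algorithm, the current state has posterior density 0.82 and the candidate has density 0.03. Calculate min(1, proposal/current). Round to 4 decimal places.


Ratio = 0.03/0.82 = 0.0366
Acceptance probability = min(1, 0.0366)
= 0.0366

0.0366


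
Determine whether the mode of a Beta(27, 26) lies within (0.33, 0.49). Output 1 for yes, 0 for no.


First find the mode: (a-1)/(a+b-2) = 0.5098
Is 0.5098 in (0.33, 0.49)? 0

0


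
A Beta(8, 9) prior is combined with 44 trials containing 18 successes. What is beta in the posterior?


In conjugate updating:
beta_posterior = beta_prior + (n - k)
= 9 + (44 - 18)
= 9 + 26 = 35

35


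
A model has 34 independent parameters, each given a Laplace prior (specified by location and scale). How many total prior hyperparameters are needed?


Each Laplace prior needs 2 hyperparameters (location and scale).
Total = 2 * 34 = 68

68


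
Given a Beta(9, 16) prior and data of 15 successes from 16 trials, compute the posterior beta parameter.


Number of failures = 16 - 15 = 1
Posterior beta = 16 + 1 = 17

17


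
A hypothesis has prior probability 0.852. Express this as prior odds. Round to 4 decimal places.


Odds = P(H) / P(not H) = 0.852 / 0.148
= 5.7568

5.7568


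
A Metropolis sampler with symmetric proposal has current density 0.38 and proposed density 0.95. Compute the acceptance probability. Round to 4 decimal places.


For symmetric proposals, acceptance = min(1, pi(x*)/pi(x))
= min(1, 0.95/0.38)
= min(1, 2.5) = 1.0

1.0


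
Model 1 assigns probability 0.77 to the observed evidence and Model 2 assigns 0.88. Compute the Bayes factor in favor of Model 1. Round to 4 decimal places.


BF = P(data|M1) / P(data|M2)
= 0.77 / 0.88 = 0.875

0.875


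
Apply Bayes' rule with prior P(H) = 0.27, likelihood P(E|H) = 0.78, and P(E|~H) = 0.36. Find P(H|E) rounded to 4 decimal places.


Step 1: Compute marginal P(E) = P(E|H)P(H) + P(E|~H)P(~H)
= 0.78*0.27 + 0.36*0.73 = 0.4734
Step 2: P(H|E) = P(E|H)P(H)/P(E) = 0.2106/0.4734
= 0.4449

0.4449


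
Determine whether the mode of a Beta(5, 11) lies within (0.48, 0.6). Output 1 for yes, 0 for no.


First find the mode: (a-1)/(a+b-2) = 0.2857
Is 0.2857 in (0.48, 0.6)? 0

0


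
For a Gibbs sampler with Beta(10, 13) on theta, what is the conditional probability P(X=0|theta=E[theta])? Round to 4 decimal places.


E[theta] = 10/(10+13) = 0.4348
P(X=0|theta) = 1 - theta = 0.5652

0.5652


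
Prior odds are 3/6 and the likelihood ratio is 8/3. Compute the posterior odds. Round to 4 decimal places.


Posterior odds = prior odds * likelihood ratio
= (3/6) * (8/3)
= 24 / 18
= 1.3333

1.3333


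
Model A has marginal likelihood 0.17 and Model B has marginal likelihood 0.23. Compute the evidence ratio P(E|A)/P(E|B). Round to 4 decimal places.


Evidence ratio = P(E|A) / P(E|B)
= 0.17 / 0.23
= 0.7391

0.7391


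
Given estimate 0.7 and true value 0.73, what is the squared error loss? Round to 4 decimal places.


Squared error = (estimate - true)^2
Difference = -0.03
Loss = -0.03^2 = 0.0009

0.0009


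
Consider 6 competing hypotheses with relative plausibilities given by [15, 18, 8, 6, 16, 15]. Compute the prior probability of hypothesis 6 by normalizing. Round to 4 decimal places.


Sum of weights = 15 + 18 + 8 + 6 + 16 + 15 = 78
Normalized prior for H6 = 15 / 78
= 0.1923

0.1923


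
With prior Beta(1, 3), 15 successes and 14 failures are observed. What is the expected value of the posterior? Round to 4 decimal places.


Posterior = Beta(16, 17)
E[theta] = alpha/(alpha+beta)
= 16/33 = 0.4848

0.4848


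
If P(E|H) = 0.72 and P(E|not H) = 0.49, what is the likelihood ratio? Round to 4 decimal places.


Likelihood ratio = P(E|H) / P(E|not H)
= 0.72 / 0.49
= 1.4694

1.4694


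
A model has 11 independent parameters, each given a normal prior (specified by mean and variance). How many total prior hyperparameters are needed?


Each normal prior needs 2 hyperparameters (mean and variance).
Total = 2 * 11 = 22

22


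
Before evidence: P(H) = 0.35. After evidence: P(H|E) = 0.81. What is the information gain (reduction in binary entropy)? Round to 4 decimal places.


Prior entropy = 0.9341
Posterior entropy = 0.7015
Information gain = 0.9341 - 0.7015 = 0.2326

0.2326


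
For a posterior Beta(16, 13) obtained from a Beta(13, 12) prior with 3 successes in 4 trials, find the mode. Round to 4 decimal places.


Mode = (alpha - 1) / (alpha + beta - 2)
= 15 / 27
= 0.5556

0.5556


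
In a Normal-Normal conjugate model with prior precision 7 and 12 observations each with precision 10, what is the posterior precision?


Posterior precision = prior precision + n * observation precision
= 7 + 12 * 10
= 7 + 120 = 127

127


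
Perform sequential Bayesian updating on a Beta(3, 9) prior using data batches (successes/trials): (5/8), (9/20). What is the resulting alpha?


Accumulate successes: 14
Posterior alpha = prior alpha + sum of successes
= 3 + 14 = 17

17


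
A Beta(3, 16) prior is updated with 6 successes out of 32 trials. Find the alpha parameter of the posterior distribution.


In the Beta-Binomial conjugate update:
alpha_post = alpha_prior + successes
= 3 + 6
= 9

9


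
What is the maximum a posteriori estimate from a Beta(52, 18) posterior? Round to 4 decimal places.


The MAP estimate equals the mode of the distribution.
Mode of Beta(a,b) = (a-1)/(a+b-2)
= 51/68
= 0.75

0.75


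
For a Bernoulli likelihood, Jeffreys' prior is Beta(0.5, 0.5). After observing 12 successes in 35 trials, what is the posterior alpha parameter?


Jeffreys' prior for Bernoulli is Beta(0.5, 0.5).
Posterior is Beta(0.5 + k, 0.5 + n - k).
Posterior alpha = 0.5 + k = 0.5 + 12 = 12.5

12.5


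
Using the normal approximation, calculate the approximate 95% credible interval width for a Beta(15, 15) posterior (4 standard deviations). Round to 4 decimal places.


Var(Beta) = 15*15/(30^2 * 31) = 0.0081
SD = 0.0898
Width ~ 4*SD = 0.3592

0.3592


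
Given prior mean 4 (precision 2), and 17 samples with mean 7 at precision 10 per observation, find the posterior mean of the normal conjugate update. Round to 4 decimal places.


The posterior mean is a precision-weighted average of prior and data.
Post. prec. = 2 + 170 = 172
Post. mean = (8 + 1190)/172 = 1198/172 = 6.9651

6.9651


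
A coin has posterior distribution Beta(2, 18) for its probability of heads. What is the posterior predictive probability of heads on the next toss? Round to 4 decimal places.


Posterior predictive = E[theta] = alpha/(alpha+beta)
= 2/20
= 0.1

0.1


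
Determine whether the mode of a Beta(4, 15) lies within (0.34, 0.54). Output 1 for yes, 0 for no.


First find the mode: (a-1)/(a+b-2) = 0.1765
Is 0.1765 in (0.34, 0.54)? 0

0


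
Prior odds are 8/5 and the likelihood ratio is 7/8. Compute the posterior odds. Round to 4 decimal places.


Posterior odds = prior odds * likelihood ratio
= (8/5) * (7/8)
= 56 / 40
= 1.4

1.4


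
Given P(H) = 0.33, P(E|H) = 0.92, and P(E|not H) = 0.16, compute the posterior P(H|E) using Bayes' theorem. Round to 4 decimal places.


By Bayes' theorem: P(H|E) = P(E|H)*P(H) / P(E)
P(E) = P(E|H)*P(H) + P(E|not H)*P(not H)
P(E) = 0.92*0.33 + 0.16*0.67 = 0.4108
P(H|E) = 0.92*0.33 / 0.4108 = 0.739

0.739


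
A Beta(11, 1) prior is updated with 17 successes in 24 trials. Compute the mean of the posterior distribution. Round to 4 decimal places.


After update: Beta(28, 8)
Mean = 28 / (28 + 8) = 28 / 36
= 0.7778

0.7778


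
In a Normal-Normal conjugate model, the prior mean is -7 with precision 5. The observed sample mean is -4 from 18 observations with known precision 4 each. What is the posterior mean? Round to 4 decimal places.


Posterior precision = tau0 + n*tau = 5 + 18*4 = 77
Posterior mean = (tau0*mu0 + n*tau*xbar) / posterior_precision
= (5*-7 + 18*4*-4) / 77
= -323 / 77 = -4.1948

-4.1948


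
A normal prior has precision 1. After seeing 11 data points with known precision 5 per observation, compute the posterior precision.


In the conjugate normal model, precisions add:
tau_posterior = tau_prior + n * tau_data
= 1 + 11*5 = 56

56


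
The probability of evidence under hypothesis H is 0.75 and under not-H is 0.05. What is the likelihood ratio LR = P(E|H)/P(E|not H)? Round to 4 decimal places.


LR = 0.75 / 0.05
= 15.0

15.0


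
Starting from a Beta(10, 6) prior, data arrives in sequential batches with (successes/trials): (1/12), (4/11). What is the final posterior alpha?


In sequential Bayesian updating, we sum all successes.
Total successes = 5
Final alpha = 10 + 5 = 15

15


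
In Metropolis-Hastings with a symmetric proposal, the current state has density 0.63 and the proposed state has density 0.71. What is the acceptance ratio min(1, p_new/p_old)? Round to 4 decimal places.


Ratio = p_new / p_old = 0.71 / 0.63 = 1.127
Acceptance = min(1, 1.127) = 1.0

1.0


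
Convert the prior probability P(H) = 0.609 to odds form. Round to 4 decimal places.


P(not H) = 1 - 0.609 = 0.391
Odds = 0.609 / 0.391 = 1.5575

1.5575


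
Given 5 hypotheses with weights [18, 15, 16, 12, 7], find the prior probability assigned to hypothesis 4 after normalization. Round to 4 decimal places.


To normalize, divide each weight by the sum of all weights.
Sum = 68
Prior(H4) = 12/68 = 0.1765

0.1765


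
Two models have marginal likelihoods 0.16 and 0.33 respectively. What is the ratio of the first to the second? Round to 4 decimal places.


Evidence ratio = 0.16 / 0.33
= 0.4848

0.4848


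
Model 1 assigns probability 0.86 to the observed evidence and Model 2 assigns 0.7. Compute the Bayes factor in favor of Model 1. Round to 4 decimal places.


BF = P(data|M1) / P(data|M2)
= 0.86 / 0.7 = 1.2286

1.2286


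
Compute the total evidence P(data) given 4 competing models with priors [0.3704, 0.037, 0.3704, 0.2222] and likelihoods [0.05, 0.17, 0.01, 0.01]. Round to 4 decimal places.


Marginal likelihood = sum P(model_i) * P(data|model_i)
Model 1: 0.3704 * 0.05 = 0.0185
Model 2: 0.037 * 0.17 = 0.0063
Model 3: 0.3704 * 0.01 = 0.0037
Model 4: 0.2222 * 0.01 = 0.0022
Total = 0.0307

0.0307


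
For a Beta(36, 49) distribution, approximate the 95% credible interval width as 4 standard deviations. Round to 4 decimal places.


Variance of Beta(a,b) = ab / ((a+b)^2 * (a+b+1))
= 36*49 / ((85)^2 * 86)
= 0.0028
SD = sqrt(0.0028) = 0.0533
Width = 4 * SD = 0.2131

0.2131


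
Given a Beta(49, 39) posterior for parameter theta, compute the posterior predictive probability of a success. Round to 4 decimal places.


For a Beta-Bernoulli model, the predictive probability is the mean:
P(success) = 49/(49+39) = 49/88 = 0.5568

0.5568


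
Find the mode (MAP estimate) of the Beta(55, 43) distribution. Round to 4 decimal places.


For Beta(a,b) with a,b > 1:
Mode = (a-1)/(a+b-2) = (55-1)/(98-2)
= 54/96 = 0.5625

0.5625


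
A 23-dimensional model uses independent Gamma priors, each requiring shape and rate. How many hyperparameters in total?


Per parameter: 2 (shape and rate).
Total = 23 * 2 = 46

46


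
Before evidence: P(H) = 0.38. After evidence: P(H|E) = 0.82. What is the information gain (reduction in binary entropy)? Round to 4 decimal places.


Prior entropy = 0.958
Posterior entropy = 0.6801
Information gain = 0.958 - 0.6801 = 0.278

0.278


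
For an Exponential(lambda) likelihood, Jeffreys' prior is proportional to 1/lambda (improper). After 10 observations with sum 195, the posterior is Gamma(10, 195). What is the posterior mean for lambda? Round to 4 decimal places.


Posterior = Gamma(n, sum_x) = Gamma(10, 195)
Posterior mean = shape/rate = 10/195
= 0.0513

0.0513


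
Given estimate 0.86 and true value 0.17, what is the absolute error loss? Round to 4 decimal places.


Absolute error = |estimate - true|
= |0.69| = 0.69

0.69


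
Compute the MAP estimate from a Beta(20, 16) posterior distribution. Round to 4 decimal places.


MAP = mode of Beta distribution
= (alpha - 1)/(alpha + beta - 2)
= (20-1)/(20+16-2)
= 19/34 = 0.5588

0.5588


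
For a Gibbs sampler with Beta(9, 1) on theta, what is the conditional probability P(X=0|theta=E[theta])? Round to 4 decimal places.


E[theta] = 9/(9+1) = 0.9
P(X=0|theta) = 1 - theta = 0.1

0.1


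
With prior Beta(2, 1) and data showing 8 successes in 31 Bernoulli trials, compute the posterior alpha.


Conjugate update: alpha_posterior = alpha_prior + k
= 2 + 8 = 10

10


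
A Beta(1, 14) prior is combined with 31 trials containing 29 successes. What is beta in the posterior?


In conjugate updating:
beta_posterior = beta_prior + (n - k)
= 14 + (31 - 29)
= 14 + 2 = 16

16


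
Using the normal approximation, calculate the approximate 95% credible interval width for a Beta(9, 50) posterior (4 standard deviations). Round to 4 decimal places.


Var(Beta) = 9*50/(59^2 * 60) = 0.0022
SD = 0.0464
Width ~ 4*SD = 0.1857

0.1857


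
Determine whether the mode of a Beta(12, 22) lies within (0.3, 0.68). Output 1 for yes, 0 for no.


First find the mode: (a-1)/(a+b-2) = 0.3438
Is 0.3438 in (0.3, 0.68)? 1

1


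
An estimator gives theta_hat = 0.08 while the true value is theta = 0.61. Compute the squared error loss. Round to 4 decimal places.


The squared error loss is (theta_hat - theta)^2
= (0.08 - 0.61)^2
= (-0.53)^2 = 0.2809

0.2809


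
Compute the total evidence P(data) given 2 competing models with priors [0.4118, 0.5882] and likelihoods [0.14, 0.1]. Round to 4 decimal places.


Marginal likelihood = sum P(model_i) * P(data|model_i)
Model 1: 0.4118 * 0.14 = 0.0577
Model 2: 0.5882 * 0.1 = 0.0588
Total = 0.1165

0.1165


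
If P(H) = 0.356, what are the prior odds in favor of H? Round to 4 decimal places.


Prior odds = P(H) / (1 - P(H))
= 0.356 / 0.644
= 0.5528

0.5528


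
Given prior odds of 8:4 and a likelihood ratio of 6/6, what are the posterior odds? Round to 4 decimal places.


Posterior odds = prior odds * LR
Prior odds = 8/4 = 2.0
LR = 6/6 = 1.0
Posterior odds = 2.0 * 1.0 = 2.0

2.0


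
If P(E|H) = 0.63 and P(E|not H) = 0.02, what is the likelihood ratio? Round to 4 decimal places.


Likelihood ratio = P(E|H) / P(E|not H)
= 0.63 / 0.02
= 31.5

31.5


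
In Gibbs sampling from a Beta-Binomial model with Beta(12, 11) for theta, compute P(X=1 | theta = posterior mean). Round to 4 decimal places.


Posterior mean = alpha/(alpha+beta) = 12/23 = 0.5217
P(X=1|theta=mean) = theta = 0.5217

0.5217


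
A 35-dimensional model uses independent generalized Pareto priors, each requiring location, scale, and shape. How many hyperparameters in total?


Per parameter: 3 (location, scale, and shape).
Total = 35 * 3 = 105

105


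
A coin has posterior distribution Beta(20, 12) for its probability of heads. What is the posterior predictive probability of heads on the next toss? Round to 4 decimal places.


Posterior predictive = E[theta] = alpha/(alpha+beta)
= 20/32
= 0.625

0.625


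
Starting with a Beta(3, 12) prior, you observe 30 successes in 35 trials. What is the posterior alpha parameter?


For a Beta-Binomial conjugate model:
Posterior alpha = prior alpha + number of successes
= 3 + 30 = 33

33


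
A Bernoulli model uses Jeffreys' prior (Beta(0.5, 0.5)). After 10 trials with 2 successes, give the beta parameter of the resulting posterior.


Posterior = Beta(prior_alpha + successes, prior_beta + failures)
= Beta(0.5 + 2, 0.5 + 8)
Posterior beta = 0.5 + (n - k) = 0.5 + 8 = 8.5

8.5


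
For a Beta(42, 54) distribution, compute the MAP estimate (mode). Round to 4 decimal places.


MAP = mode = (a-1)/(a+b-2)
= (42-1)/(42+54-2)
= 41/94 = 0.4362

0.4362


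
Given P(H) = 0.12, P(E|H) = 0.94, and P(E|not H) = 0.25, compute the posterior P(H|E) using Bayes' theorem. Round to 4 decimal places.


By Bayes' theorem: P(H|E) = P(E|H)*P(H) / P(E)
P(E) = P(E|H)*P(H) + P(E|not H)*P(not H)
P(E) = 0.94*0.12 + 0.25*0.88 = 0.3328
P(H|E) = 0.94*0.12 / 0.3328 = 0.3389

0.3389


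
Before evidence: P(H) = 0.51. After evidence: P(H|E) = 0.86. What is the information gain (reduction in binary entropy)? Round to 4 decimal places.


Prior entropy = 0.9997
Posterior entropy = 0.5842
Information gain = 0.9997 - 0.5842 = 0.4155

0.4155


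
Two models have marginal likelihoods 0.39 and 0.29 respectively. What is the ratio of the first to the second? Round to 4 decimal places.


Evidence ratio = 0.39 / 0.29
= 1.3448

1.3448


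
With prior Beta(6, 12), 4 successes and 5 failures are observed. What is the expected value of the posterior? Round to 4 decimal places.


Posterior = Beta(10, 17)
E[theta] = alpha/(alpha+beta)
= 10/27 = 0.3704

0.3704


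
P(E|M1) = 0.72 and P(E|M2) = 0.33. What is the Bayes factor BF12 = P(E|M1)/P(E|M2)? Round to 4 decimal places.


Bayes factor BF12 = P(E|M1) / P(E|M2)
= 0.72 / 0.33
= 2.1818

2.1818


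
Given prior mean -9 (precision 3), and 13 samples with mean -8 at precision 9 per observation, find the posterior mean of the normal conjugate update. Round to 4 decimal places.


The posterior mean is a precision-weighted average of prior and data.
Post. prec. = 3 + 117 = 120
Post. mean = (-27 + -936)/120 = -963/120 = -8.025

-8.025


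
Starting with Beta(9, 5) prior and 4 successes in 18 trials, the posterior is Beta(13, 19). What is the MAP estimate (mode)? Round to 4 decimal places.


The mode of Beta(a, b) when a > 1 and b > 1 is (a-1)/(a+b-2)
= (13 - 1) / (13 + 19 - 2)
= 12 / 30
= 0.4

0.4


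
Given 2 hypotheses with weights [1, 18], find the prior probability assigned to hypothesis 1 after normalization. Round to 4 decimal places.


To normalize, divide each weight by the sum of all weights.
Sum = 19
Prior(H1) = 1/19 = 0.0526

0.0526


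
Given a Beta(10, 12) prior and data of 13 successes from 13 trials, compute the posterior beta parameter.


Number of failures = 13 - 13 = 0
Posterior beta = 12 + 0 = 12

12


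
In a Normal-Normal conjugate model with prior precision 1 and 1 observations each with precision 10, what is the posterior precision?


Posterior precision = prior precision + n * observation precision
= 1 + 1 * 10
= 1 + 10 = 11

11


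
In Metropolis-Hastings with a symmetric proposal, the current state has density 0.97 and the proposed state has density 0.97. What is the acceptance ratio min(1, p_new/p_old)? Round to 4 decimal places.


Ratio = p_new / p_old = 0.97 / 0.97 = 1.0
Acceptance = min(1, 1.0) = 1.0

1.0


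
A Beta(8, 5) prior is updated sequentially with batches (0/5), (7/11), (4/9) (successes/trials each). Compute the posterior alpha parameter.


Sequential conjugate updating is equivalent to a single batch update.
Total successes across all batches = 11
alpha_posterior = alpha_prior + total_successes = 8 + 11
= 19

19


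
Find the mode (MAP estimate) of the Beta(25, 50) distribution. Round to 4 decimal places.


For Beta(a,b) with a,b > 1:
Mode = (a-1)/(a+b-2) = (25-1)/(75-2)
= 24/73 = 0.3288

0.3288


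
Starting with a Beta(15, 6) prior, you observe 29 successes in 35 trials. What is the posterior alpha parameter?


For a Beta-Binomial conjugate model:
Posterior alpha = prior alpha + number of successes
= 15 + 29 = 44

44


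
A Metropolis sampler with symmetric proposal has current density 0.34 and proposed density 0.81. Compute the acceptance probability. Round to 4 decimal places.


For symmetric proposals, acceptance = min(1, pi(x*)/pi(x))
= min(1, 0.81/0.34)
= min(1, 2.3824) = 1.0

1.0


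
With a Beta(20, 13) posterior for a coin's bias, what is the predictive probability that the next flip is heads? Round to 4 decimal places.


The predictive probability equals the posterior mean.
P(next = heads) = alpha / (alpha + beta)
= 20 / 33 = 0.6061

0.6061


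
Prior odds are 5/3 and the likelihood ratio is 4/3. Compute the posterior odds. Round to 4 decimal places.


Posterior odds = prior odds * likelihood ratio
= (5/3) * (4/3)
= 20 / 9
= 2.2222

2.2222


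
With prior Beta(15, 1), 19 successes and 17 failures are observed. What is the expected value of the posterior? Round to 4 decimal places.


Posterior = Beta(34, 18)
E[theta] = alpha/(alpha+beta)
= 34/52 = 0.6538

0.6538


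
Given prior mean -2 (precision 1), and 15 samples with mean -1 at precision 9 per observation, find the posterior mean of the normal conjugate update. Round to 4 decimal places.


The posterior mean is a precision-weighted average of prior and data.
Post. prec. = 1 + 135 = 136
Post. mean = (-2 + -135)/136 = -137/136 = -1.0074

-1.0074


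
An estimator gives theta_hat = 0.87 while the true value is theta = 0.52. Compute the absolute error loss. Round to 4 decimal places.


The absolute error loss is |theta_hat - theta|
= |0.87 - 0.52|
= 0.35

0.35


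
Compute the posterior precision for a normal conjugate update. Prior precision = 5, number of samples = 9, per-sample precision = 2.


tau_post = tau_0 + n * tau
= 5 + 9 * 2 = 23

23


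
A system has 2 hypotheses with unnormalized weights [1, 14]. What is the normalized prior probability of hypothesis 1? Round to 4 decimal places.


The normalized prior is the weight divided by the total.
Total weight = 15
P(H1) = 1 / 15 = 0.0667

0.0667
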